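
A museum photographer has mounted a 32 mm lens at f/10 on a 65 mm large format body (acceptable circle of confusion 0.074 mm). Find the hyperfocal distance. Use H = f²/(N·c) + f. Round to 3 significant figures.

Hyperfocal distance H = f²/(N·c) + f = 32²/(10 × 0.074) + 32 = 1024/0.74 + 32 ≈ 1415.8 mm ≈ 1.42 m.

1.42 m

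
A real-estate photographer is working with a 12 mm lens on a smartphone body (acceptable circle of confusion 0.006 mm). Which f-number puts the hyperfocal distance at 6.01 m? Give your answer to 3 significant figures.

f/4

Rearrange H = f²/(N·c) + f for N: N = f² / ((H − f)·c).
N = 12² / ((6010 − 12) × 0.006) = 144 / 35.99 ≈ 4.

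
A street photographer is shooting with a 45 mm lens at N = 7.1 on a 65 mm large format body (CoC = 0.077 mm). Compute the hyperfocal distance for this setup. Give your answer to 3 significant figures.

3.75 m

Hyperfocal distance H = f²/(N·c) + f = 45²/(7.1 × 0.077) + 45 = 2025/0.5467 + 45 ≈ 3749.0 mm ≈ 3.75 m.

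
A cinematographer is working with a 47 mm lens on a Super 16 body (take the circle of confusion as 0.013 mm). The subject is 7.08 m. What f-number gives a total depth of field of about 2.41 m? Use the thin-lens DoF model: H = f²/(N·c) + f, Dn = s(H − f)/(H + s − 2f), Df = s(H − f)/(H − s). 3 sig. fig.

Write h = H − f = f²/(N·c). The thin-lens limits are Dn = s·h/(h + (s−f)) and Df = s·h/(h − (s−f)), so DoF = Df − Dn = 2·s·(s−f)·h / (h² − (s−f)²).
That is a quadratic in h: DoF·h² − 2·s·(s−f)·h − DoF·(s−f)² = 0 ⇒ h = (s−f)·(s + √(s² + DoF²)) / DoF = 7033 × (7080 + √(7080² + 2410²)) / 2410 = 7033 × (7080 + 7478.94) / 2410 ≈ 42487 mm.
Then N = f²/(c·h) = 47² / (0.013 × 42487) = 2209 / 552.33 ≈ 4.

f/4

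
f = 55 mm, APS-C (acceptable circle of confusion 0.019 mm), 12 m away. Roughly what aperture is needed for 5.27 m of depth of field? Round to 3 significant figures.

Write h = H − f = f²/(N·c). The thin-lens limits are Dn = s·h/(h + (s−f)) and Df = s·h/(h − (s−f)), so DoF = Df − Dn = 2·s·(s−f)·h / (h² − (s−f)²).
That is a quadratic in h: DoF·h² − 2·s·(s−f)·h − DoF·(s−f)² = 0 ⇒ h = (s−f)·(s + √(s² + DoF²)) / DoF = 11945 × (12000 + √(12000² + 5270²)) / 5270 = 11945 × (12000 + 13106.2) / 5270 ≈ 56906 mm.
Then N = f²/(c·h) = 55² / (0.019 × 56906) = 3025 / 1081.2 ≈ 2.80.

f/2.80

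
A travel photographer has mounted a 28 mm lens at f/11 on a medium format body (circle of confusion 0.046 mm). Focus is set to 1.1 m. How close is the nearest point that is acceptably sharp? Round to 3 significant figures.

Hyperfocal distance H = f²/(N·c) + f = 28²/(11 × 0.046) + 28 = 784/0.506 + 28 ≈ 1577.4 mm ≈ 1.577 m.
Near limit Dn = s·(H − f)/(H + s − 2f) = 1100 × (1577.4 − 28) / (1577.4 + 1100 − 2 × 28) = 1100 × 1549.4 / 2621.4 ≈ 650.17 mm ≈ 0.650 m.

0.650 m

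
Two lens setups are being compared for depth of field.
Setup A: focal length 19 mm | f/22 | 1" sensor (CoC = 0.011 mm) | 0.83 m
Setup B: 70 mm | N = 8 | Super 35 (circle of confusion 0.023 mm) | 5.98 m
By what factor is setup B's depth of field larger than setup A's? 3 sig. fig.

Setup A: H = 19²/(22×0.011) + 19 ≈ 1510.7 mm; DoF = Df − Dn = 1818.8 − 537.7 ≈ 1281.1 mm.
Setup B: H = 70²/(8×0.023) + 70 ≈ 26700.4 mm; DoF = Df − Dn = 7685.6 − 4893.9 ≈ 2791.7 mm.
Ratio = 2791.7 / 1281.1 ≈ 2.18.

2.18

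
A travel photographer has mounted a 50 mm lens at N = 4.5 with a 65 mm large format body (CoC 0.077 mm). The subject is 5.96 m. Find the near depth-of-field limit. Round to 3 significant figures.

3.28 m

Hyperfocal distance H = f²/(N·c) + f = 50²/(4.5 × 0.077) + 50 = 2500/0.3465 + 50 ≈ 7265.0 mm ≈ 7.265 m.
Near limit Dn = s·(H − f)/(H + s − 2f) = 5960 × (7265.0 − 50) / (7265.0 + 5960 − 2 × 50) = 5960 × 7215.0 / 13125.0 ≈ 3276.3 mm ≈ 3.28 m.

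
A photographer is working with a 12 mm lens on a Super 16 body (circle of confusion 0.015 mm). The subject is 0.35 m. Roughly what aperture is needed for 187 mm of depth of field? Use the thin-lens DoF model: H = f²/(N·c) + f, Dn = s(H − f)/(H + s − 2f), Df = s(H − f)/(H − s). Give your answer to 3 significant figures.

Write h = H − f = f²/(N·c). The thin-lens limits are Dn = s·h/(h + (s−f)) and Df = s·h/(h − (s−f)), so DoF = Df − Dn = 2·s·(s−f)·h / (h² − (s−f)²).
That is a quadratic in h: DoF·h² − 2·s·(s−f)·h − DoF·(s−f)² = 0 ⇒ h = (s−f)·(s + √(s² + DoF²)) / DoF = 338 × (350 + √(350² + 187²)) / 187 = 338 × (350 + 396.824) / 187 ≈ 1349.9 mm.
Then N = f²/(c·h) = 12² / (0.015 × 1349.9) = 144 / 20.248 ≈ 7.11.

f/7.11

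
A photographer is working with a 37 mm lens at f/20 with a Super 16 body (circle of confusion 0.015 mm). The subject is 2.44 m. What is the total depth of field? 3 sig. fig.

3.56 m

Hyperfocal distance H = f²/(N·c) + f = 37²/(20 × 0.015) + 37 = 1369/0.3 + 37 ≈ 4600.3 mm ≈ 4.600 m.
Near limit Dn = s·(H − f)/(H + s − 2f) = 2440 × (4600.3 − 37) / (4600.3 + 2440 − 2 × 37) = 2440 × 4563.3 / 6966.3 ≈ 1598.3 mm.
Far limit Df = s·(H − f)/(H − s) = 2440 × (4600.3 − 37) / (4600.3 − 2440) = 2440 × 4563.3 / 2160.3 ≈ 5154.1 mm.
Depth of field = Df − Dn = 5154.1 − 1598.3 ≈ 3555.8 mm ≈ 3.56 m.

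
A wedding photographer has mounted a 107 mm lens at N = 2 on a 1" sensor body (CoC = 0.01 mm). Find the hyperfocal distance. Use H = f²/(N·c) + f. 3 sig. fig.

Hyperfocal distance H = f²/(N·c) + f = 107²/(2 × 0.01) + 107 = 11449/0.02 + 107 ≈ 572557.0 mm ≈ 573 m.

573 m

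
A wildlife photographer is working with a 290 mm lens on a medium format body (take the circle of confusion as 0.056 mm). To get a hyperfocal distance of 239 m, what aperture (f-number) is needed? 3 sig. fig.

f/6.29

Rearrange H = f²/(N·c) + f for N: N = f² / ((H − f)·c).
N = 290² / ((239000 − 290) × 0.056) = 84100 / 13368 ≈ 6.29.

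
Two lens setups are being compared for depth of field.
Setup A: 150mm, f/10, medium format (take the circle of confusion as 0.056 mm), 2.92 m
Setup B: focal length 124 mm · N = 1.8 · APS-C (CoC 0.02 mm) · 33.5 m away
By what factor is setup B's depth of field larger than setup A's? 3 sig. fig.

Setup A: H = 150²/(10×0.056) + 150 ≈ 40328.6 mm; DoF = Df − Dn = 3136.22 − 2731.67 ≈ 404.55 mm.
Setup B: H = 124²/(1.8×0.02) + 124 ≈ 427235.1 mm; DoF = Df − Dn = 36339.7 − 31071.9 ≈ 5267.8 mm.
Ratio = 5267.8 / 404.55 ≈ 13.0.

13.0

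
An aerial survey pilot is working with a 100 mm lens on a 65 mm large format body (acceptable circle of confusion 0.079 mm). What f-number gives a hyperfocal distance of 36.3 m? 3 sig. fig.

Rearrange H = f²/(N·c) + f for N: N = f² / ((H − f)·c).
N = 100² / ((36300 − 100) × 0.079) = 10000 / 2860 ≈ 3.50.

f/3.50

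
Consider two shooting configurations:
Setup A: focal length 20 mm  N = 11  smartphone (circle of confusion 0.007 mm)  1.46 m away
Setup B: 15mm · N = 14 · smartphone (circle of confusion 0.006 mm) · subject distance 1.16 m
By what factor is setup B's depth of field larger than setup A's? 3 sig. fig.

Setup A: H = 20²/(11×0.007) + 20 ≈ 5214.8 mm; DoF = Df − Dn = 2019.92 − 1143.13 ≈ 876.79 mm.
Setup B: H = 15²/(14×0.006) + 15 ≈ 2693.6 mm; DoF = Df − Dn = 2026.1 − 812.6 ≈ 1213.5 mm.
Ratio = 1213.5 / 876.79 ≈ 1.38.

1.38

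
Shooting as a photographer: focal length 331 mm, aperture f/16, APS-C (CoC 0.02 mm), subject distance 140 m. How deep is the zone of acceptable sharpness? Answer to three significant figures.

Hyperfocal distance H = f²/(N·c) + f = 331²/(16 × 0.02) + 331 = 109561/0.32 + 331 ≈ 342709.1 mm ≈ 342.7 m.
Near limit Dn = s·(H − f)/(H + s − 2f) = 140000 × (342709.1 − 331) / (342709.1 + 140000 − 2 × 331) = 140000 × 342378.1 / 482047.1 ≈ 99436 mm.
Far limit Df = s·(H − f)/(H − s) = 140000 × (342709.1 − 331) / (342709.1 − 140000) = 140000 × 342378.1 / 202709.1 ≈ 236462 mm.
Depth of field = Df − Dn = 236462 − 99436 ≈ 137026 mm ≈ 137 m.

137 m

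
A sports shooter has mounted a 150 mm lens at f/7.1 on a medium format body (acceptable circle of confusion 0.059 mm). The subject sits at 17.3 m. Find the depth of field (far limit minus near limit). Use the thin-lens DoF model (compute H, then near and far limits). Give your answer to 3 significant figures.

Hyperfocal distance H = f²/(N·c) + f = 150²/(7.1 × 0.059) + 150 = 22500/0.4189 + 150 ≈ 53862.1 mm ≈ 53.86 m.
Near limit Dn = s·(H − f)/(H + s − 2f) = 17300 × (53862.1 − 150) / (53862.1 + 17300 − 2 × 150) = 17300 × 53712.1 / 70862.1 ≈ 13113 mm.
Far limit Df = s·(H − f)/(H − s) = 17300 × (53862.1 − 150) / (53862.1 − 17300) = 17300 × 53712.1 / 36562.1 ≈ 25415 mm.
Depth of field = Df − Dn = 25415 − 13113 ≈ 12302 mm ≈ 12.3 m.

12.3 m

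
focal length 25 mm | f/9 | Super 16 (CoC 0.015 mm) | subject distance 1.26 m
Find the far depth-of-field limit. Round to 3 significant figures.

Hyperfocal distance H = f²/(N·c) + f = 25²/(9 × 0.015) + 25 = 625/0.135 + 25 ≈ 4654.6 mm ≈ 4.655 m.
Far limit Df = s·(H − f)/(H − s) = 1260 × (4654.6 − 25) / (4654.6 − 1260) = 1260 × 4629.6 / 3394.6 ≈ 1718.4 mm ≈ 1.72 m.

1.72 m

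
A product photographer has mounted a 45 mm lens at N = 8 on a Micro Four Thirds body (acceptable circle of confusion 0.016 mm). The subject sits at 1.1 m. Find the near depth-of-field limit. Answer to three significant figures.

1.03 m

Hyperfocal distance H = f²/(N·c) + f = 45²/(8 × 0.016) + 45 = 2025/0.128 + 45 ≈ 15865.3 mm ≈ 15.87 m.
Near limit Dn = s·(H − f)/(H + s − 2f) = 1100 × (15865.3 − 45) / (15865.3 + 1100 − 2 × 45) = 1100 × 15820.3 / 16875.3 ≈ 1031.2 mm ≈ 1.03 m.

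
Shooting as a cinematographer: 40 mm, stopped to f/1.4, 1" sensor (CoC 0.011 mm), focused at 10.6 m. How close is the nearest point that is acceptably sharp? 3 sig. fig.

Hyperfocal distance H = f²/(N·c) + f = 40²/(1.4 × 0.011) + 40 = 1600/0.0154 + 40 ≈ 103936.1 mm ≈ 103.9 m.
Near limit Dn = s·(H − f)/(H + s − 2f) = 10600 × (103936.1 − 40) / (103936.1 + 10600 − 2 × 40) = 10600 × 103896.1 / 114456.1 ≈ 9622.0 mm ≈ 9.62 m.

9.62 m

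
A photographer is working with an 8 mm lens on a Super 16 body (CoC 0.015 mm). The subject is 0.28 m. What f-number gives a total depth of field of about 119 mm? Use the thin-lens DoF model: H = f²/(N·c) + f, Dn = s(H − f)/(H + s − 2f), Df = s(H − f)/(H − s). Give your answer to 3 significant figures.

Write h = H − f = f²/(N·c). The thin-lens limits are Dn = s·h/(h + (s−f)) and Df = s·h/(h − (s−f)), so DoF = Df − Dn = 2·s·(s−f)·h / (h² − (s−f)²).
That is a quadratic in h: DoF·h² − 2·s·(s−f)·h − DoF·(s−f)² = 0 ⇒ h = (s−f)·(s + √(s² + DoF²)) / DoF = 272 × (280 + √(280² + 119²)) / 119 = 272 × (280 + 304.238) / 119 ≈ 1335.4 mm.
Then N = f²/(c·h) = 8² / (0.015 × 1335.4) = 64 / 20.031 ≈ 3.20.

f/3.20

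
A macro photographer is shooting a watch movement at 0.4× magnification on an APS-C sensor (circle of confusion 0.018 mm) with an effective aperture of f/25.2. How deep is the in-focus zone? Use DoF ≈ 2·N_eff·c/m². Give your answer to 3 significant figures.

5.67 mm

At magnification m, DoF ≈ 2·N_eff·c/m² = 2 × 25.2 × 0.018 / 0.4² = 0.9072 / 0.16 ≈ 5.67 mm.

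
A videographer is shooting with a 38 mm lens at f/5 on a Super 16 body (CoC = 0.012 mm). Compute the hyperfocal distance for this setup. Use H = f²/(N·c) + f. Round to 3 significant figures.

24.1 m

Hyperfocal distance H = f²/(N·c) + f = 38²/(5 × 0.012) + 38 = 1444/0.06 + 38 ≈ 24104.7 mm ≈ 24.1 m.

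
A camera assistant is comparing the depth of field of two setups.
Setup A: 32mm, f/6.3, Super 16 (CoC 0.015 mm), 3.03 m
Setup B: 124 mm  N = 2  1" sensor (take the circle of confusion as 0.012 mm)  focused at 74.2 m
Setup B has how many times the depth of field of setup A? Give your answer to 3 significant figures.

Setup A: H = 32²/(6.3×0.015) + 32 ≈ 10868.0 mm; DoF = Df − Dn = 4189.0 − 2373.4 ≈ 1815.6 mm.
Setup B: H = 124²/(2×0.012) + 124 ≈ 640790.7 mm; DoF = Df − Dn = 83901 − 66510 ≈ 17391 mm.
Ratio = 17391 / 1815.6 ≈ 9.58.

9.58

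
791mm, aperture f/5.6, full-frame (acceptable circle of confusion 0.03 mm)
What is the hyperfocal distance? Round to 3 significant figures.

Hyperfocal distance H = f²/(N·c) + f = 791²/(5.6 × 0.03) + 791 = 625681/0.168 + 791 ≈ 3725082.7 mm ≈ 3730 m.

3730 m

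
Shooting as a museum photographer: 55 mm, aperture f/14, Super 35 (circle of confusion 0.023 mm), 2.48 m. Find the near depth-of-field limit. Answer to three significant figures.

Hyperfocal distance H = f²/(N·c) + f = 55²/(14 × 0.023) + 55 = 3025/0.322 + 55 ≈ 9449.4 mm ≈ 9.449 m.
Near limit Dn = s·(H − f)/(H + s − 2f) = 2480 × (9449.4 − 55) / (9449.4 + 2480 − 2 × 55) = 2480 × 9394.4 / 11819.4 ≈ 1971.2 mm ≈ 1.97 m.

1.97 m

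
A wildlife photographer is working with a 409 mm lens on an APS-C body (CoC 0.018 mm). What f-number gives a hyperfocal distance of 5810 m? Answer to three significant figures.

f/1.60

Rearrange H = f²/(N·c) + f for N: N = f² / ((H − f)·c).
N = 409² / ((5810000 − 409) × 0.018) = 167281 / 104573 ≈ 1.60.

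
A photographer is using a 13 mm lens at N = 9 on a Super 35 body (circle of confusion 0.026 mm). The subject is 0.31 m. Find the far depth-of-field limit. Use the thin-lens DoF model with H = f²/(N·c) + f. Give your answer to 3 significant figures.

Hyperfocal distance H = f²/(N·c) + f = 13²/(9 × 0.026) + 13 = 169/0.234 + 13 ≈ 735.2 mm ≈ 0.735 m.
Far limit Df = s·(H − f)/(H − s) = 310 × (735.2 − 13) / (735.2 − 310) = 310 × 722.2 / 425.2 ≈ 526.52 mm ≈ 0.527 m.

0.527 m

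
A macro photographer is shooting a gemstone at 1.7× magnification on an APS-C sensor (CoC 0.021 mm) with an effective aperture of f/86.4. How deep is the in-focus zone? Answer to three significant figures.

At magnification m, DoF ≈ 2·N_eff·c/m² = 2 × 86.4 × 0.021 / 1.7² = 3.629 / 2.89 ≈ 1.26 mm.

1.26 mm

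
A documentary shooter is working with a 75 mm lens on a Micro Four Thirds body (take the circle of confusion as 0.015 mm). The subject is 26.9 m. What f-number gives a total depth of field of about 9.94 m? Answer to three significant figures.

f/2.50

Write h = H − f = f²/(N·c). The thin-lens limits are Dn = s·h/(h + (s−f)) and Df = s·h/(h − (s−f)), so DoF = Df − Dn = 2·s·(s−f)·h / (h² − (s−f)²).
That is a quadratic in h: DoF·h² − 2·s·(s−f)·h − DoF·(s−f)² = 0 ⇒ h = (s−f)·(s + √(s² + DoF²)) / DoF = 26825 × (26900 + √(26900² + 9940²)) / 9940 = 26825 × (26900 + 28677.8) / 9940 ≈ 149987 mm.
Then N = f²/(c·h) = 75² / (0.015 × 149987) = 5625 / 2249.8 ≈ 2.50.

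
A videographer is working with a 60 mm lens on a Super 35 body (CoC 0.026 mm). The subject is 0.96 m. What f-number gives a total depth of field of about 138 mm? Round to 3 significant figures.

f/11

Write h = H − f = f²/(N·c). The thin-lens limits are Dn = s·h/(h + (s−f)) and Df = s·h/(h − (s−f)), so DoF = Df − Dn = 2·s·(s−f)·h / (h² − (s−f)²).
That is a quadratic in h: DoF·h² − 2·s·(s−f)·h − DoF·(s−f)² = 0 ⇒ h = (s−f)·(s + √(s² + DoF²)) / DoF = 900 × (960 + √(960² + 138²)) / 138 = 900 × (960 + 969.868) / 138 ≈ 12586 mm.
Then N = f²/(c·h) = 60² / (0.026 × 12586) = 3600 / 327.24 ≈ 11.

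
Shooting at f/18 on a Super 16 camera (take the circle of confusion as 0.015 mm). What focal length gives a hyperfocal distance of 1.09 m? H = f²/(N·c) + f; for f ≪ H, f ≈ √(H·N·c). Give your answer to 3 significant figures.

From H = f²/(N·c) + f, with f ≪ H: f ≈ √(H·N·c) = √(1090 × 18 × 0.015) = √294.30 ≈ 17.16 mm.
Exact: f² + N·c·f − N·c·H = 0 ⇒ f = (−N·c + √((N·c)² + 4·N·c·H))/2 = (−0.27 + √1177.3)/2 ≈ 17.021 mm ≈ 17.0 mm.

17.0 mm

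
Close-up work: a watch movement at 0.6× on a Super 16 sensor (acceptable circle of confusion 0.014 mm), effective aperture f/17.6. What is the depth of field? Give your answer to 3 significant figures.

1.37 mm

At magnification m, DoF ≈ 2·N_eff·c/m² = 2 × 17.6 × 0.014 / 0.6² = 0.4928 / 0.36 ≈ 1.37 mm.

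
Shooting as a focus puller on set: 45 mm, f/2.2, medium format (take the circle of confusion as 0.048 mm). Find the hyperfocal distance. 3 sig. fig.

19.2 m

Hyperfocal distance H = f²/(N·c) + f = 45²/(2.2 × 0.048) + 45 = 2025/0.1056 + 45 ≈ 19221.1 mm ≈ 19.2 m.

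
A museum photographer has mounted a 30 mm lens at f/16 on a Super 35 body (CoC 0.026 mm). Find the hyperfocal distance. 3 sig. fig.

Hyperfocal distance H = f²/(N·c) + f = 30²/(16 × 0.026) + 30 = 900/0.416 + 30 ≈ 2193.5 mm ≈ 2.19 m.

2.19 m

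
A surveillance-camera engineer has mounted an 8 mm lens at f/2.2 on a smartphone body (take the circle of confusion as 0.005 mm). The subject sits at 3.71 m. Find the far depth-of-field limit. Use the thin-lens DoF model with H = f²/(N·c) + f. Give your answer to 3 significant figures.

Hyperfocal distance H = f²/(N·c) + f = 8²/(2.2 × 0.005) + 8 = 64/0.011 + 8 ≈ 5826.2 mm ≈ 5.826 m.
Far limit Df = s·(H − f)/(H − s) = 3710 × (5826.2 − 8) / (5826.2 − 3710) = 3710 × 5818.2 / 2116.2 ≈ 10200 mm ≈ 10.2 m.

10.2 m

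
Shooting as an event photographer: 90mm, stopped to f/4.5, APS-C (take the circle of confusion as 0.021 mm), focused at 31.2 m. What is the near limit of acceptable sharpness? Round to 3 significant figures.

22.9 m

Hyperfocal distance H = f²/(N·c) + f = 90²/(4.5 × 0.021) + 90 = 8100/0.0945 + 90 ≈ 85804.3 mm ≈ 85.80 m.
Near limit Dn = s·(H − f)/(H + s − 2f) = 31200 × (85804.3 − 90) / (85804.3 + 31200 − 2 × 90) = 31200 × 85714.3 / 116824.3 ≈ 22892 mm ≈ 22.9 m.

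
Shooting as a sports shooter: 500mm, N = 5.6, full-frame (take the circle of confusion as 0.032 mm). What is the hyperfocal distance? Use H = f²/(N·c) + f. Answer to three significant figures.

1400 m

Hyperfocal distance H = f²/(N·c) + f = 500²/(5.6 × 0.032) + 500 = 250000/0.1792 + 500 ≈ 1395589.3 mm ≈ 1400 m.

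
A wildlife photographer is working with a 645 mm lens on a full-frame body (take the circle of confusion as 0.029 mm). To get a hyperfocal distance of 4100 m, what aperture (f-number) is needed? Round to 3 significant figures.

Rearrange H = f²/(N·c) + f for N: N = f² / ((H − f)·c).
N = 645² / ((4100000 − 645) × 0.029) = 416025 / 118881 ≈ 3.50.

f/3.50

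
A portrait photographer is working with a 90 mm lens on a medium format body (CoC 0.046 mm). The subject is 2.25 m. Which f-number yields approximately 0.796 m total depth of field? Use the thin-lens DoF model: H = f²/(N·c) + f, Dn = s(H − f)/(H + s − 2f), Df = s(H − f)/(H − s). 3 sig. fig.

Write h = H − f = f²/(N·c). The thin-lens limits are Dn = s·h/(h + (s−f)) and Df = s·h/(h − (s−f)), so DoF = Df − Dn = 2·s·(s−f)·h / (h² − (s−f)²).
That is a quadratic in h: DoF·h² − 2·s·(s−f)·h − DoF·(s−f)² = 0 ⇒ h = (s−f)·(s + √(s² + DoF²)) / DoF = 2160 × (2250 + √(2250² + 796²)) / 796 = 2160 × (2250 + 2386.65) / 796 ≈ 12582 mm.
Then N = f²/(c·h) = 90² / (0.046 × 12582) = 8100 / 578.77 ≈ 14.

f/14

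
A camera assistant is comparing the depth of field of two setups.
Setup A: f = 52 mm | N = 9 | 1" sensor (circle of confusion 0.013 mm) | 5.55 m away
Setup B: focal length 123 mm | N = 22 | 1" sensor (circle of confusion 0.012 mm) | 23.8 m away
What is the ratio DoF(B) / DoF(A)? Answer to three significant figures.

Setup A: H = 52²/(9×0.013) + 52 ≈ 23163.1 mm; DoF = Df − Dn = 7282.5 − 4483.4 ≈ 2799.1 mm.
Setup B: H = 123²/(22×0.012) + 123 ≈ 57429.8 mm; DoF = Df − Dn = 40556 − 16842 ≈ 23714 mm.
Ratio = 23714 / 2799.1 ≈ 8.47.

8.47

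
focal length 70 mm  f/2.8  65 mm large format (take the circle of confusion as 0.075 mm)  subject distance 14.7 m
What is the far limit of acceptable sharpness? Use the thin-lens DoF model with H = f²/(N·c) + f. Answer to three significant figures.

Hyperfocal distance H = f²/(N·c) + f = 70²/(2.8 × 0.075) + 70 = 4900/0.21 + 70 ≈ 23403.3 mm ≈ 23.40 m.
Far limit Df = s·(H − f)/(H − s) = 14700 × (23403.3 − 70) / (23403.3 − 14700) = 14700 × 23333.3 / 8703.3 ≈ 39410 mm ≈ 39.4 m.

39.4 m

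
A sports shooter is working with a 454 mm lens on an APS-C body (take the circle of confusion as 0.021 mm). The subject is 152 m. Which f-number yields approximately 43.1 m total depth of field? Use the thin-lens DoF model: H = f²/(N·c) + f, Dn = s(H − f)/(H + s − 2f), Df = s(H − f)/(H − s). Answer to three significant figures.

Write h = H − f = f²/(N·c). The thin-lens limits are Dn = s·h/(h + (s−f)) and Df = s·h/(h − (s−f)), so DoF = Df − Dn = 2·s·(s−f)·h / (h² − (s−f)²).
That is a quadratic in h: DoF·h² − 2·s·(s−f)·h − DoF·(s−f)² = 0 ⇒ h = (s−f)·(s + √(s² + DoF²)) / DoF = 151546 × (152000 + √(152000² + 43100²)) / 43100 = 151546 × (152000 + 157992) / 43100 ≈ 1089979 mm.
Then N = f²/(c·h) = 454² / (0.021 × 1089979) = 206116 / 22890 ≈ 9.

f/9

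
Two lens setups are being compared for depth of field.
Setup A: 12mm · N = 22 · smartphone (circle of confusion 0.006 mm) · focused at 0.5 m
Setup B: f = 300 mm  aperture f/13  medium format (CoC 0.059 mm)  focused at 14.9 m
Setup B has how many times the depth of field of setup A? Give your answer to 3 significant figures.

6.73

Setup A: H = 12²/(22×0.006) + 12 ≈ 1102.9 mm; DoF = Df − Dn = 904.70 − 345.46 ≈ 559.24 mm.
Setup B: H = 300²/(13×0.059) + 300 ≈ 117640.3 mm; DoF = Df − Dn = 17017.4 − 13251.2 ≈ 3766.2 mm.
Ratio = 3766.2 / 559.24 ≈ 6.73.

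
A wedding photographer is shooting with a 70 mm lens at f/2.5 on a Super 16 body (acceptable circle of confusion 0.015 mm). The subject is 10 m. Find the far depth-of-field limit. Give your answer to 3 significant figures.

Hyperfocal distance H = f²/(N·c) + f = 70²/(2.5 × 0.015) + 70 = 4900/0.0375 + 70 ≈ 130736.7 mm ≈ 130.7 m.
Far limit Df = s·(H − f)/(H − s) = 10000 × (130736.7 − 70) / (130736.7 − 10000) = 10000 × 130666.7 / 120736.7 ≈ 10822 mm ≈ 10.8 m.

10.8 m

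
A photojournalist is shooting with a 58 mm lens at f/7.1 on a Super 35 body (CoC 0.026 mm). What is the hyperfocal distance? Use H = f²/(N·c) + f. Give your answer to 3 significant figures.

18.3 m

Hyperfocal distance H = f²/(N·c) + f = 58²/(7.1 × 0.026) + 58 = 3364/0.1846 + 58 ≈ 18281.2 mm ≈ 18.3 m.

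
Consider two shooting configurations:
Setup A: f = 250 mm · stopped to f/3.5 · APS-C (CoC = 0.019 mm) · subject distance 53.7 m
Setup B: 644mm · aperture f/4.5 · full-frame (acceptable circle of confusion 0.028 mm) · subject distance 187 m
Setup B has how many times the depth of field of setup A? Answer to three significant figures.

Setup A: H = 250²/(3.5×0.019) + 250 ≈ 940099.6 mm; DoF = Df − Dn = 56938.1 − 50810.4 ≈ 6127.7 mm.
Setup B: H = 644²/(4.5×0.028) + 644 ≈ 3292199.6 mm; DoF = Df − Dn = 198223 − 176980 ≈ 21243 mm.
Ratio = 21243 / 6127.7 ≈ 3.47.

3.47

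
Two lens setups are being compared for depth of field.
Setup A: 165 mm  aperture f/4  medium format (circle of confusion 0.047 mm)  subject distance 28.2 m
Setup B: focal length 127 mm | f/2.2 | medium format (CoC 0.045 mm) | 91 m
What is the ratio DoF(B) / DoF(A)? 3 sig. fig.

Setup A: H = 165²/(4×0.047) + 165 ≈ 144978.8 mm; DoF = Df − Dn = 34970 − 23626 ≈ 11344 mm.
Setup B: H = 127²/(2.2×0.045) + 127 ≈ 163046.2 mm; DoF = Df − Dn = 205780 − 58416 ≈ 147364 mm.
Ratio = 147364 / 11344 ≈ 13.0.

13.0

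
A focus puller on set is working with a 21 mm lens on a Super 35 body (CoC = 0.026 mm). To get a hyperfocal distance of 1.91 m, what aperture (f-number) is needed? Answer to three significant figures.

f/8.98

Rearrange H = f²/(N·c) + f for N: N = f² / ((H − f)·c).
N = 21² / ((1910 − 21) × 0.026) = 441 / 49.11 ≈ 8.98.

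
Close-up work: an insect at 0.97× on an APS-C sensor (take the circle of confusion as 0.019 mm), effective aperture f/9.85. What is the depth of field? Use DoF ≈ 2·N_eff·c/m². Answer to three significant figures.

At magnification m, DoF ≈ 2·N_eff·c/m² = 2 × 9.85 × 0.019 / 0.97² = 0.3743 / 0.9409 ≈ 0.398 mm.

0.398 mm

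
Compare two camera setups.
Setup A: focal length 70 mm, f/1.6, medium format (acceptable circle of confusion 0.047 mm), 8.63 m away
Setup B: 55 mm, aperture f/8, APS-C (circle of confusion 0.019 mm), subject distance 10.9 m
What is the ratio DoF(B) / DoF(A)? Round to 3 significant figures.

Setup A: H = 70²/(1.6×0.047) + 70 ≈ 65229.6 mm; DoF = Df − Dn = 9935.2 − 7627.9 ≈ 2307.3 mm.
Setup B: H = 55²/(8×0.019) + 55 ≈ 19956.3 mm; DoF = Df − Dn = 23953 − 7055 ≈ 16898 mm.
Ratio = 16898 / 2307.3 ≈ 7.32.

7.32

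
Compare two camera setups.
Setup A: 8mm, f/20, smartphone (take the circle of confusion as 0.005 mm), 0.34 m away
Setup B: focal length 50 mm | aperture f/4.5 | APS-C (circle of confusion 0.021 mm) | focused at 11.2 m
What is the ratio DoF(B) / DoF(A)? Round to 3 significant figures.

23.8

Setup A: H = 8²/(20×0.005) + 8 ≈ 648.0 mm; DoF = Df − Dn = 706.49 − 223.87 ≈ 482.62 mm.
Setup B: H = 50²/(4.5×0.021) + 50 ≈ 26505.0 mm; DoF = Df − Dn = 19359 − 7879 ≈ 11480 mm.
Ratio = 11480 / 482.62 ≈ 23.8.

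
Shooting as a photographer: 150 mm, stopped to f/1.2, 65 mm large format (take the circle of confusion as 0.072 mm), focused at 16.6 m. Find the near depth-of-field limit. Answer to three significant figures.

15.6 m

Hyperfocal distance H = f²/(N·c) + f = 150²/(1.2 × 0.072) + 150 = 22500/0.0864 + 150 ≈ 260566.7 mm ≈ 260.6 m.
Near limit Dn = s·(H − f)/(H + s − 2f) = 16600 × (260566.7 − 150) / (260566.7 + 16600 − 2 × 150) = 16600 × 260416.7 / 276866.7 ≈ 15614 mm ≈ 15.6 m.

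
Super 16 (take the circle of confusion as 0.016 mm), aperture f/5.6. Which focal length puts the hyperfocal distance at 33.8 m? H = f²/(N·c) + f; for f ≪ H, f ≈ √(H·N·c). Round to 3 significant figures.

From H = f²/(N·c) + f, with f ≪ H: f ≈ √(H·N·c) = √(33800 × 5.6 × 0.016) = √3028.5 ≈ 55.03 mm.
The +f correction barely moves this — solving exactly, f² + N·c·f − N·c·H = 0 ⇒ f = (−N·c + √((N·c)² + 4·N·c·H))/2 = (−0.0896 + √12114)/2 ≈ 54.987 mm, so f ≈ 55.0 mm.

55.0 mm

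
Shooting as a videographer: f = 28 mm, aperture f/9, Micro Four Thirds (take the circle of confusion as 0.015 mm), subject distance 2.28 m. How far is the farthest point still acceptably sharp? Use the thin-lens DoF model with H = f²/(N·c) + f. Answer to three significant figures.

Hyperfocal distance H = f²/(N·c) + f = 28²/(9 × 0.015) + 28 = 784/0.135 + 28 ≈ 5835.4 mm ≈ 5.835 m.
Far limit Df = s·(H − f)/(H − s) = 2280 × (5835.4 − 28) / (5835.4 − 2280) = 2280 × 5807.4 / 3555.4 ≈ 3724.2 mm ≈ 3.72 m.

3.72 m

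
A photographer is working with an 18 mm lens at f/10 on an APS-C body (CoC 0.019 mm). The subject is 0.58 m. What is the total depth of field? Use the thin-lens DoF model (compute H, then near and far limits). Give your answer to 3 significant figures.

429 mm

Hyperfocal distance H = f²/(N·c) + f = 18²/(10 × 0.019) + 18 = 324/0.19 + 18 ≈ 1723.3 mm ≈ 1.723 m.
Near limit Dn = s·(H − f)/(H + s − 2f) = 580 × (1723.3 − 18) / (1723.3 + 580 − 2 × 18) = 580 × 1705.3 / 2267.3 ≈ 436.23 mm.
Far limit Df = s·(H − f)/(H − s) = 580 × (1723.3 − 18) / (1723.3 − 580) = 580 × 1705.3 / 1143.3 ≈ 865.11 mm.
Depth of field = Df − Dn = 865.11 − 436.23 ≈ 428.88 mm.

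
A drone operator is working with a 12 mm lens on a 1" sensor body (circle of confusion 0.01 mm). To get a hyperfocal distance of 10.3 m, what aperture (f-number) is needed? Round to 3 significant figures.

f/1.40

Rearrange H = f²/(N·c) + f for N: N = f² / ((H − f)·c).
N = 12² / ((10300 − 12) × 0.01) = 144 / 102.9 ≈ 1.40.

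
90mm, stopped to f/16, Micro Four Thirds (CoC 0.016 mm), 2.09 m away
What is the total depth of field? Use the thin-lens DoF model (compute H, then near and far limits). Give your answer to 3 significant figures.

Hyperfocal distance H = f²/(N·c) + f = 90²/(16 × 0.016) + 90 = 8100/0.256 + 90 ≈ 31730.6 mm ≈ 31.73 m.
Near limit Dn = s·(H − f)/(H + s − 2f) = 2090 × (31730.6 − 90) / (31730.6 + 2090 − 2 × 90) = 2090 × 31640.6 / 33640.6 ≈ 1965.75 mm.
Far limit Df = s·(H − f)/(H − s) = 2090 × (31730.6 − 90) / (31730.6 − 2090) = 2090 × 31640.6 / 29640.6 ≈ 2231.02 mm.
Depth of field = Df − Dn = 2231.02 − 1965.75 ≈ 265.27 mm.

265 mm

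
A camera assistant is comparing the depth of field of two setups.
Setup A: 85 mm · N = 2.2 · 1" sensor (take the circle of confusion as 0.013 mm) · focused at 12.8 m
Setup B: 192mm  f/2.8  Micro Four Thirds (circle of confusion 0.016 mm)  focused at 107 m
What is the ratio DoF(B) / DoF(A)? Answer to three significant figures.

Setup A: H = 85²/(2.2×0.013) + 85 ≈ 252707.4 mm; DoF = Df − Dn = 13478.4 − 12186.6 ≈ 1291.8 mm.
Setup B: H = 192²/(2.8×0.016) + 192 ≈ 823049.1 mm; DoF = Df − Dn = 122960 − 94707 ≈ 28253 mm.
Ratio = 28253 / 1291.8 ≈ 21.9.

21.9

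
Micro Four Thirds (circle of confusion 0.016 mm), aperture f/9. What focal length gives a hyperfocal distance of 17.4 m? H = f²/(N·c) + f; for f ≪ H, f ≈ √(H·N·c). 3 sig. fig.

50.0 mm

From H = f²/(N·c) + f, with f ≪ H: f ≈ √(H·N·c) = √(17400 × 9 × 0.016) = √2505.6 ≈ 50.06 mm.
Exact: f² + N·c·f − N·c·H = 0 ⇒ f = (−N·c + √((N·c)² + 4·N·c·H))/2 = (−0.144 + √10022)/2 ≈ 49.984 mm ≈ 50.0 mm.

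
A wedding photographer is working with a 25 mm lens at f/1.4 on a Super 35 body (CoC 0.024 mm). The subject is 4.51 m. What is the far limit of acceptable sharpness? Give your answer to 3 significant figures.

5.94 m

Hyperfocal distance H = f²/(N·c) + f = 25²/(1.4 × 0.024) + 25 = 625/0.0336 + 25 ≈ 18626.2 mm ≈ 18.63 m.
Far limit Df = s·(H − f)/(H − s) = 4510 × (18626.2 − 25) / (18626.2 − 4510) = 4510 × 18601.2 / 14116.2 ≈ 5942.9 mm ≈ 5.94 m.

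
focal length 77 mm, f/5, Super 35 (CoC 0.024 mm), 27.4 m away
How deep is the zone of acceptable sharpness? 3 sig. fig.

Hyperfocal distance H = f²/(N·c) + f = 77²/(5 × 0.024) + 77 = 5929/0.12 + 77 ≈ 49485.3 mm ≈ 49.49 m.
Near limit Dn = s·(H − f)/(H + s − 2f) = 27400 × (49485.3 − 77) / (49485.3 + 27400 − 2 × 77) = 27400 × 49408.3 / 76731.3 ≈ 17643 mm.
Far limit Df = s·(H − f)/(H − s) = 27400 × (49485.3 − 77) / (49485.3 − 27400) = 27400 × 49408.3 / 22085.3 ≈ 61298 mm.
Depth of field = Df − Dn = 61298 − 17643 ≈ 43655 mm ≈ 43.7 m.

43.7 m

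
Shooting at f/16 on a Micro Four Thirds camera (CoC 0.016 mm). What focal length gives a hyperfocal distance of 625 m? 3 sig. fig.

From H = f²/(N·c) + f, with f ≪ H: f ≈ √(H·N·c) = √(625000 × 16 × 0.016) = √160000 ≈ 400.0 mm.
The +f correction barely moves this — solving exactly, f² + N·c·f − N·c·H = 0 ⇒ f = (−N·c + √((N·c)² + 4·N·c·H))/2 = (−0.256 + √640000)/2 ≈ 399.87 mm, so f ≈ 400 mm.

400 mm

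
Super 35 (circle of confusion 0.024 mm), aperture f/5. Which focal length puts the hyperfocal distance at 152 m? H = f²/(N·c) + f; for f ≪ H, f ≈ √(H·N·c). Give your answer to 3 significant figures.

135 mm

From H = f²/(N·c) + f, with f ≪ H: f ≈ √(H·N·c) = √(152000 × 5 × 0.024) = √18240 ≈ 135.1 mm.
The +f correction barely moves this — solving exactly, f² + N·c·f − N·c·H = 0 ⇒ f = (−N·c + √((N·c)² + 4·N·c·H))/2 = (−0.12 + √72960)/2 ≈ 135.00 mm, so f ≈ 135 mm.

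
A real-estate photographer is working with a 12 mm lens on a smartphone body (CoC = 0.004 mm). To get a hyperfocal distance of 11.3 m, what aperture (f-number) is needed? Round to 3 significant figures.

Rearrange H = f²/(N·c) + f for N: N = f² / ((H − f)·c).
N = 12² / ((11300 − 12) × 0.004) = 144 / 45.15 ≈ 3.19.

f/3.19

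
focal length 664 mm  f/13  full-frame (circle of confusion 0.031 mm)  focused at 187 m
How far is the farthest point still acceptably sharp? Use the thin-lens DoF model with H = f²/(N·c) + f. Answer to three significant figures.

225 m

Hyperfocal distance H = f²/(N·c) + f = 664²/(13 × 0.031) + 664 = 440896/0.403 + 664 ≈ 1094698.7 mm ≈ 1095 m.
Far limit Df = s·(H − f)/(H − s) = 187000 × (1094698.7 − 664) / (1094698.7 − 187000) = 187000 × 1094034.7 / 907698.7 ≈ 225388 mm ≈ 225 m.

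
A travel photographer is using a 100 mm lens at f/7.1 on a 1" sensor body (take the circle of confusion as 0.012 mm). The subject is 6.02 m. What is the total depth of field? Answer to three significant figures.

0.609 m

Hyperfocal distance H = f²/(N·c) + f = 100²/(7.1 × 0.012) + 100 = 10000/0.0852 + 100 ≈ 117470.9 mm ≈ 117.5 m.
Near limit Dn = s·(H − f)/(H + s − 2f) = 6020 × (117470.9 − 100) / (117470.9 + 6020 − 2 × 100) = 6020 × 117370.9 / 123290.9 ≈ 5730.94 mm.
Far limit Df = s·(H − f)/(H − s) = 6020 × (117470.9 − 100) / (117470.9 − 6020) = 6020 × 117370.9 / 111450.9 ≈ 6339.77 mm.
Depth of field = Df − Dn = 6339.77 − 5730.94 ≈ 608.83 mm ≈ 0.609 m.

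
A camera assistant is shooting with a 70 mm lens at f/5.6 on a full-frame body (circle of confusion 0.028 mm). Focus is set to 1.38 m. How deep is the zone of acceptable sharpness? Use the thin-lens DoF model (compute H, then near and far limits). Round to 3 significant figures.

Hyperfocal distance H = f²/(N·c) + f = 70²/(5.6 × 0.028) + 70 = 4900/0.1568 + 70 ≈ 31320.0 mm ≈ 31.32 m.
Near limit Dn = s·(H − f)/(H + s − 2f) = 1380 × (31320.0 − 70) / (31320.0 + 1380 − 2 × 70) = 1380 × 31250.0 / 32560.0 ≈ 1324.48 mm.
Far limit Df = s·(H − f)/(H − s) = 1380 × (31320.0 − 70) / (31320.0 − 1380) = 1380 × 31250.0 / 29940.0 ≈ 1440.38 mm.
Depth of field = Df − Dn = 1440.38 − 1324.48 ≈ 115.90 mm.

116 mm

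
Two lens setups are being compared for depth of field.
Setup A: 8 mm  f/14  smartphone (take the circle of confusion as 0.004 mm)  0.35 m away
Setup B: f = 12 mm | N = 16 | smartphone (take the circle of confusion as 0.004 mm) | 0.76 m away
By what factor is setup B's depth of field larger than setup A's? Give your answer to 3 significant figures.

2.47

Setup A: H = 8²/(14×0.004) + 8 ≈ 1150.9 mm; DoF = Df − Dn = 499.46 − 269.39 ≈ 230.07 mm.
Setup B: H = 12²/(16×0.004) + 12 ≈ 2262.0 mm; DoF = Df − Dn = 1138.48 − 570.38 ≈ 568.10 mm.
Ratio = 568.10 / 230.07 ≈ 2.47.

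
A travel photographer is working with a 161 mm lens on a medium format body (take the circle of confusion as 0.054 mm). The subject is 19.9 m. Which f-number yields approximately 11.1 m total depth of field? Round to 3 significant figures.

f/6.32

Write h = H − f = f²/(N·c). The thin-lens limits are Dn = s·h/(h + (s−f)) and Df = s·h/(h − (s−f)), so DoF = Df − Dn = 2·s·(s−f)·h / (h² − (s−f)²).
That is a quadratic in h: DoF·h² − 2·s·(s−f)·h − DoF·(s−f)² = 0 ⇒ h = (s−f)·(s + √(s² + DoF²)) / DoF = 19739 × (19900 + √(19900² + 11100²)) / 11100 = 19739 × (19900 + 22786.4) / 11100 ≈ 75909 mm.
Then N = f²/(c·h) = 161² / (0.054 × 75909) = 25921 / 4099.1 ≈ 6.32.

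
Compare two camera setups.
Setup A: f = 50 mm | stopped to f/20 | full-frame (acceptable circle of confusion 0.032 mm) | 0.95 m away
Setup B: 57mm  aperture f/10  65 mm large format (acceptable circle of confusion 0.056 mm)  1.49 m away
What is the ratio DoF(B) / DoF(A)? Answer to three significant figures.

1.70

Setup A: H = 50²/(20×0.032) + 50 ≈ 3956.2 mm; DoF = Df − Dn = 1234.41 − 772.11 ≈ 462.30 mm.
Setup B: H = 57²/(10×0.056) + 57 ≈ 5858.8 mm; DoF = Df − Dn = 1978.73 − 1194.87 ≈ 783.86 mm.
Ratio = 783.86 / 462.30 ≈ 1.70.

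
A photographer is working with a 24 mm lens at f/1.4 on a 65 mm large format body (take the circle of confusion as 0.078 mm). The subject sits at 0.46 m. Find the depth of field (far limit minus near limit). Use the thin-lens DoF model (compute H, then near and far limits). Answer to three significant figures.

76.6 mm

Hyperfocal distance H = f²/(N·c) + f = 24²/(1.4 × 0.078) + 24 = 576/0.1092 + 24 ≈ 5298.7 mm ≈ 5.299 m.
Near limit Dn = s·(H − f)/(H + s − 2f) = 460 × (5298.7 − 24) / (5298.7 + 460 − 2 × 24) = 460 × 5274.7 / 5710.7 ≈ 424.880 mm.
Far limit Df = s·(H − f)/(H − s) = 460 × (5298.7 − 24) / (5298.7 − 460) = 460 × 5274.7 / 4838.7 ≈ 501.449 mm.
Depth of field = Df − Dn = 501.449 − 424.880 ≈ 76.569 mm.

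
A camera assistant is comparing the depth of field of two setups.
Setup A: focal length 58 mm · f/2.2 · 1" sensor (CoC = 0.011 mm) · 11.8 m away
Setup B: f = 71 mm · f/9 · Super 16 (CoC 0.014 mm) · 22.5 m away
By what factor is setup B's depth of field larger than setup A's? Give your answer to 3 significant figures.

18.3

Setup A: H = 58²/(2.2×0.011) + 58 ≈ 139066.3 mm; DoF = Df − Dn = 12888.7 − 10880.9 ≈ 2007.8 mm.
Setup B: H = 71²/(9×0.014) + 71 ≈ 40078.9 mm; DoF = Df − Dn = 51208 − 14417 ≈ 36791 mm.
Ratio = 36791 / 2007.8 ≈ 18.3.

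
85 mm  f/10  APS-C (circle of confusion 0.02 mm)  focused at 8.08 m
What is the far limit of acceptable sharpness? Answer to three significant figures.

Hyperfocal distance H = f²/(N·c) + f = 85²/(10 × 0.02) + 85 = 7225/0.2 + 85 ≈ 36210.0 mm ≈ 36.21 m.
Far limit Df = s·(H − f)/(H − s) = 8080 × (36210.0 − 85) / (36210.0 − 8080) = 8080 × 36125.0 / 28130.0 ≈ 10376 mm ≈ 10.4 m.

10.4 m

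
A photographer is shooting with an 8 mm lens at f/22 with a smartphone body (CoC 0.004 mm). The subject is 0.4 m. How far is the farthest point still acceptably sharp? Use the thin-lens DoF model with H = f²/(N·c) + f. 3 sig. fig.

Hyperfocal distance H = f²/(N·c) + f = 8²/(22 × 0.004) + 8 = 64/0.088 + 8 ≈ 735.3 mm ≈ 0.735 m.
Far limit Df = s·(H − f)/(H − s) = 400 × (735.3 − 8) / (735.3 − 400) = 400 × 727.3 / 335.3 ≈ 867.68 mm ≈ 0.868 m.

0.868 m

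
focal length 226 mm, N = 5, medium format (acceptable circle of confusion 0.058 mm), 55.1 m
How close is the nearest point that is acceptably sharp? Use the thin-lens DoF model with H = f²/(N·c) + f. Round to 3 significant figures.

42.0 m

Hyperfocal distance H = f²/(N·c) + f = 226²/(5 × 0.058) + 226 = 51076/0.29 + 226 ≈ 176350.1 mm ≈ 176.4 m.
Near limit Dn = s·(H − f)/(H + s − 2f) = 55100 × (176350.1 − 226) / (176350.1 + 55100 − 2 × 226) = 55100 × 176124.1 / 230998.1 ≈ 42011 mm ≈ 42.0 m.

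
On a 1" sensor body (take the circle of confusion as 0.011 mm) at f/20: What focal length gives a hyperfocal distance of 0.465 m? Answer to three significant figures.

10.0 mm

From H = f²/(N·c) + f, with f ≪ H: f ≈ √(H·N·c) = √(465 × 20 × 0.011) = √102.30 ≈ 10.11 mm.
Exact: f² + N·c·f − N·c·H = 0 ⇒ f = (−N·c + √((N·c)² + 4·N·c·H))/2 = (−0.22 + √409.25)/2 ≈ 10.005 mm ≈ 10.0 mm.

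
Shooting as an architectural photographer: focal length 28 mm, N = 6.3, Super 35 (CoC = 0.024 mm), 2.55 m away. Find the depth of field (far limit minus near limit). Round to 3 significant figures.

3.25 m

Hyperfocal distance H = f²/(N·c) + f = 28²/(6.3 × 0.024) + 28 = 784/0.1512 + 28 ≈ 5213.2 mm ≈ 5.213 m.
Near limit Dn = s·(H − f)/(H + s − 2f) = 2550 × (5213.2 − 28) / (5213.2 + 2550 − 2 × 28) = 2550 × 5185.2 / 7707.2 ≈ 1715.6 mm.
Far limit Df = s·(H − f)/(H − s) = 2550 × (5213.2 − 28) / (5213.2 − 2550) = 2550 × 5185.2 / 2663.2 ≈ 4964.8 mm.
Depth of field = Df − Dn = 4964.8 − 1715.6 ≈ 3249.2 mm ≈ 3.25 m.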